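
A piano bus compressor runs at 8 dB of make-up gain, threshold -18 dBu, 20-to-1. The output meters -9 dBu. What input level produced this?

2 dBu

Before make-up, the level was -9 − 8 = -17 dBu.
That's 1 dB above the -18 dBu threshold.
Before 20:1 compression the overshoot was 1 × 20 = 20 dB, so input = -18 + 20 = 2 dBu.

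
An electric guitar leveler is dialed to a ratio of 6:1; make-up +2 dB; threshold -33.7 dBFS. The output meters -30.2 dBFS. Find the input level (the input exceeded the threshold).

Stripping the +2 dB make-up gives -32.2 dBFS at the gain stage.
That's 1.5 dB above the -33.7 dBFS threshold.
Undo the ratio: input overshoot = 1.5 × 6 = 9 dB, giving input = -24.7 dBFS.

-24.7 dBFS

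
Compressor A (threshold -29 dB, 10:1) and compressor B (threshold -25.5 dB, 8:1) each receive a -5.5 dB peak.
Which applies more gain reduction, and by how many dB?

A: GR = 23.5 − 23.5/10 = 21.15 dB.
B: GR = 20 − 20/8 = 17.5 dB.
Difference: 3.65 dB in favour of A.

A, by 3.65 dB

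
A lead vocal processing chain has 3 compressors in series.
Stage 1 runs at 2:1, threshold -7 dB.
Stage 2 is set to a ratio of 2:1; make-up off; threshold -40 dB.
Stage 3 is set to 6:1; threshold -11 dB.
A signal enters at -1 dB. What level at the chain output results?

Stage 1: -1 dB is 6 dB over -7 dB; at 2:1 that becomes 3 dB over, giving -4 dB.
Stage 2: overshoot 36 dB → 36/2 = 18 dB → -22 dB.
Stage 3: -22 dB ≤ -11 dB, so stage 3 doesn't engage; output -22 dB.

-22 dB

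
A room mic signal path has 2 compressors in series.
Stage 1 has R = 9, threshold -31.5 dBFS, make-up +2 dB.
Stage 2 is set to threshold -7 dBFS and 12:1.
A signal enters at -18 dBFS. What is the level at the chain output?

-28 dBFS

Stage 1: 13.5 dB above -31.5 dBFS, reduced 9:1 to 1.5 dB above → -30 dBFS; +2 dB make-up → -28 dBFS.
Stage 2: -28 dBFS ≤ -7 dBFS, so stage 2 doesn't engage; output -28 dBFS.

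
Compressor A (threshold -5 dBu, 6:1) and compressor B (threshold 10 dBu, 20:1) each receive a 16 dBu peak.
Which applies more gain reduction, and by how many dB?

A, by 11.8 dB

A: 21 dB over, compressed to 3.5 dB over, so 17.5 dB of GR.
B: 6 dB over, compressed to 0.3 dB over, so 5.7 dB of GR.
A applies 11.8 dB more gain reduction.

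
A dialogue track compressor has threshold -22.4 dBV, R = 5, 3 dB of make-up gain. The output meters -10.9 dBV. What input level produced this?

20.1 dBV

Stripping the +3 dB make-up gives -13.9 dBV at the gain stage.
The compressed level sits -13.9 − (-22.4) = 8.5 dB over threshold.
Input overshoot = R × output overshoot = 42.5 dB → input = -22.4 + 42.5 = 20.1 dBV.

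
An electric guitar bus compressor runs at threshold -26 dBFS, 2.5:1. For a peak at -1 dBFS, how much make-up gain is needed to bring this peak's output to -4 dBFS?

Without make-up, output = threshold + overshoot/2.5 = -26 + 10 = -16 dBFS.
Gap to target: 12 dB.

12 dB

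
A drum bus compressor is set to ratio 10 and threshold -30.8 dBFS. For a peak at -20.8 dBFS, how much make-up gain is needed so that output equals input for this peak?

Without make-up, output = threshold + overshoot/10 = -30.8 + 1 = -29.8 dBFS.
Gap to target: 9 dB.

9 dB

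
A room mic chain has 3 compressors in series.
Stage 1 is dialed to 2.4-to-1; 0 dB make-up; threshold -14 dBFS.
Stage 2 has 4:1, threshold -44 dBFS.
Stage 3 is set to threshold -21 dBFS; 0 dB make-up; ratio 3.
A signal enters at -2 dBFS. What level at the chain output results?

-35.25 dBFS

Stage 1: 12 dB above -14 dBFS, reduced 2.4:1 to 5 dB above → -9 dBFS.
Stage 2: overshoot 35 dB → 35/4 = 8.75 dB → -35.25 dBFS.
Stage 3: -35.25 dBFS ≤ -21 dBFS, so stage 3 doesn't engage; output -35.25 dBFS.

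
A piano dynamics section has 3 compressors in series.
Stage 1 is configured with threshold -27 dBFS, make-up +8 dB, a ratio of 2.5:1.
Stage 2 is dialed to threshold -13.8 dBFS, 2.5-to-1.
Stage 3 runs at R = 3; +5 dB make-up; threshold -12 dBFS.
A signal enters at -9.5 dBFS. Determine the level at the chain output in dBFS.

-8.08 dBFS

Stage 1: overshoot 17.5 dB → 17.5/2.5 = 7 dB → -20 dBFS; +8 dB make-up → -12 dBFS.
Stage 2: overshoot 1.8 dB → 1.8/2.5 = 0.72 dB → -13.08 dBFS.
Stage 3: below threshold (-13.08 ≤ -12); passes unchanged; make-up brings it to -8.08 dBFS.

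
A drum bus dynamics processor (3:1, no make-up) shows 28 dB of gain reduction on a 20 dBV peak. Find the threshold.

Input is 42 dB above T (since output overshoot × R = input overshoot: (-8 − T)·3 = 20 − T gives T = -22 dBV).
Check: -22 + (20 − (-22))/3 = -22 + 14 = -8 dBV. ✓

-22 dBV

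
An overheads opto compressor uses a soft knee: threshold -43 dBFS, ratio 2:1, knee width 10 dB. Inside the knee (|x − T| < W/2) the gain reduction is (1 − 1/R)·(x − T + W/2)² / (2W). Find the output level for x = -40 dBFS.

-41.6 dBFS

x − T + W/2 = -40 − (-43) + 5 = 8.
GR = (1 − 1/2) × 8² / 20 = 0.5 × 64 / 20 = 1.6 dB.
Output = -40 − 1.6 = -41.6 dBFS.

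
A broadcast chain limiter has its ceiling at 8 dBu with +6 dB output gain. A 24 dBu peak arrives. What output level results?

The limiter clamps the peak to its 8 dBu ceiling.
Output gain then adds 6 dB: 8 + 6 = 14 dBu.

14 dBu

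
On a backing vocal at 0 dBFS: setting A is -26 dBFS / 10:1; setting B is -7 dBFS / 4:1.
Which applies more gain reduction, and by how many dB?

A, by 18.15 dB

A: 26 dB over, compressed to 2.6 dB over, so 23.4 dB of GR.
B: 7 dB over, compressed to 1.75 dB over, so 5.25 dB of GR.
A reduces 18.15 dB more.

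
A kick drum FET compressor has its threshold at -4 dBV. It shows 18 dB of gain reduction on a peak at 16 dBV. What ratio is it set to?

Input overshoot = 16 − (-4) = 20 dB.
Output overshoot = 20 − 18 = 2 dB.
Ratio = input overshoot / output overshoot = 20 / 2 = 10.

10:1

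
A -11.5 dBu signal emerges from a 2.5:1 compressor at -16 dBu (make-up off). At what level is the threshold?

Gain reduction = -11.5 − (-16) = 4.5 dB; output overshoot = GR / (R − 1) = 4.5 / 1.5 = 3 dB.
Threshold = output − output overshoot = -16 − 3 = -19 dBu.

-19 dBu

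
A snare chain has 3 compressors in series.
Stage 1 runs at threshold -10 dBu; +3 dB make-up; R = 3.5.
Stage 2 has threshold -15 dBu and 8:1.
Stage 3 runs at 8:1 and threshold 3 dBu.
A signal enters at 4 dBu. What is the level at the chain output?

-13.5 dBu

Stage 1: 14 dB above -10 dBu, reduced 3.5:1 to 4 dB above → -6 dBu; +3 dB make-up → -3 dBu.
Stage 2: overshoot 12 dB → 12/8 = 1.5 dB → -13.5 dBu.
Stage 3: below threshold (-13.5 ≤ 3); passes unchanged; output -13.5 dBu.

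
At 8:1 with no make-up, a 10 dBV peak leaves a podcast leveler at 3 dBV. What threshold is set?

2 dBV

Let T be the threshold. Output overshoot = (input overshoot)/R, so 3 − T = (10 − T)/8.
8·(3 − T) = 10 − T → 7·T = 24 − 10 = 14.
T = 14/7 = 2 dBV.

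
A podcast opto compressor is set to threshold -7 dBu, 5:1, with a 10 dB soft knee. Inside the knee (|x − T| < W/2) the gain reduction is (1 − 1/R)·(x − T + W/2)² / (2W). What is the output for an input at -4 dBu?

x − T + W/2 = -4 − (-7) + 5 = 8.
GR = (1 − 1/5) × 8² / 20 = 0.8 × 64 / 20 = 2.56 dB.
Output = -4 − 2.56 = -6.56 dBu.

-6.56 dBu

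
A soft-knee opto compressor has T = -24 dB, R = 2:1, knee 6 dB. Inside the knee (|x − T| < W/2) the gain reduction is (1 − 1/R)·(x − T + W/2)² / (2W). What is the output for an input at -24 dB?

x − T + W/2 = -24 − (-24) + 3 = 3.
GR = (1 − 1/2) × 3² / 12 = 0.5 × 9 / 12 = 0.375 dB.
Output = -24 − 0.375 = -24.375 dB.

-24.375 dB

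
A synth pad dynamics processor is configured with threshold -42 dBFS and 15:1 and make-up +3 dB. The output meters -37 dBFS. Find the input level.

Stripping the +3 dB make-up gives -40 dBFS at the gain stage.
The compressed level sits -40 − (-42) = 2 dB over threshold.
Undo the ratio: input overshoot = 2 × 15 = 30 dB, giving input = -12 dBFS.

-12 dBFS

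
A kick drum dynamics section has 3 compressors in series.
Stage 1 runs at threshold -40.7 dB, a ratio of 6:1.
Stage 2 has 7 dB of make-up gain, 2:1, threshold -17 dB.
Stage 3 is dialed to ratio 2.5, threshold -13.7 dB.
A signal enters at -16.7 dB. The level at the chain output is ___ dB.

Stage 1: 24 dB above -40.7 dB, reduced 6:1 to 4 dB above → -36.7 dB.
Stage 2: below threshold (-36.7 ≤ -17); passes unchanged; make-up brings it to -29.7 dB.
Stage 3: -29.7 dB is at or below the -13.7 dB threshold — no compression; output -29.7 dB.

-29.7 dB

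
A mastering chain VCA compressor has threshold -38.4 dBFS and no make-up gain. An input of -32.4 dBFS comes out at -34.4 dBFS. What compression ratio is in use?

1.5:1

Input overshoot = -32.4 − (-38.4) = 6 dB; output overshoot = -34.4 − (-38.4) = 4 dB.
Ratio = 6 / 4 = 1.5.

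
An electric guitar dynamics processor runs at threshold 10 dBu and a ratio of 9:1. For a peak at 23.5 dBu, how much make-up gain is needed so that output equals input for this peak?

Without make-up, output = threshold + overshoot/9 = 10 + 1.5 = 11.5 dBu.
Gap to target: 12 dB.

12 dB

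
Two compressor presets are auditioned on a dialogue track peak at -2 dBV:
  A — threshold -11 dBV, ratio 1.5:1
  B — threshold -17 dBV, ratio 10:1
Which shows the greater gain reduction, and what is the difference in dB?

A: 9 dB over, compressed to 6 dB over, so 3 dB of GR.
B: 15 dB over, compressed to 1.5 dB over, so 13.5 dB of GR.
B reduces 10.5 dB more.

B, by 10.5 dB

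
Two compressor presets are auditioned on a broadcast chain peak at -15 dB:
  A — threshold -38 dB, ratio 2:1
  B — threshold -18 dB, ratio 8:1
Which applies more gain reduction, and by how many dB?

A: 23 dB over, compressed to 11.5 dB over, so 11.5 dB of GR.
B: 3 dB over, compressed to 0.375 dB over, so 2.625 dB of GR.
A applies 8.875 dB more gain reduction.

A, by 8.875 dB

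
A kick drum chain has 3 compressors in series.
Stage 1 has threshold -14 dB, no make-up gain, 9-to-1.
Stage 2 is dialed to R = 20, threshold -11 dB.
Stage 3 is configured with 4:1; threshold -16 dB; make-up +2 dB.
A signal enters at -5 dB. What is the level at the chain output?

-13.25 dB

Stage 1: 9 dB above -14 dB, reduced 9:1 to 1 dB above → -13 dB.
Stage 2: -13 dB ≤ -11 dB, so stage 2 doesn't engage; output -13 dB.
Stage 3: -13 dB is 3 dB over -16 dB; at 4:1 that becomes 0.75 dB over, giving -15.25 dB; +2 dB make-up → -13.25 dB.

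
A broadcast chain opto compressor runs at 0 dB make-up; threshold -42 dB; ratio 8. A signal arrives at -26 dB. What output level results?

-26 dB sits 16 dB over threshold.
8:1 compression reduces that to 16/8 = 2 dB over.
So the level is -42 + 2 = -40 dB.

-40 dB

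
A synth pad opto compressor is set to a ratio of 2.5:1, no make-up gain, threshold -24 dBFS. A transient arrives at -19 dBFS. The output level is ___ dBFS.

-22 dBFS

The input is 5 dB above the -24 dBFS threshold.
The 5 dB excess becomes 2 dB after 2.5:1 reduction.
So the level is -24 + 2 = -22 dBFS.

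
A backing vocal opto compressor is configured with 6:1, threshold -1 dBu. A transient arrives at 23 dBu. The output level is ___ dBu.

23 dBu sits 24 dB over threshold.
The 24 dB excess becomes 4 dB after 6:1 reduction.
So the level is -1 + 4 = 3 dBu.

3 dBu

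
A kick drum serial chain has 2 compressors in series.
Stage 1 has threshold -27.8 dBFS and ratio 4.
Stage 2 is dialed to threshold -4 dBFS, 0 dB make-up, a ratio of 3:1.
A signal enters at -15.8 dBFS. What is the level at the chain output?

Stage 1: 12 dB above -27.8 dBFS, reduced 4:1 to 3 dB above → -24.8 dBFS.
Stage 2: -24.8 dBFS ≤ -4 dBFS, so stage 2 doesn't engage; output -24.8 dBFS.

-24.8 dBFS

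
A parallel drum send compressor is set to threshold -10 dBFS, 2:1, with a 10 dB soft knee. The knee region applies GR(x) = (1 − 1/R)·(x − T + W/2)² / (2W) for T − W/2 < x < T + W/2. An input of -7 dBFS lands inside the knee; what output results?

-8.6 dBFS

x − T + W/2 = -7 − (-10) + 5 = 8.
GR = (1 − 1/2) × 8² / 20 = 0.5 × 64 / 20 = 1.6 dB.
Output = -7 − 1.6 = -8.6 dBFS.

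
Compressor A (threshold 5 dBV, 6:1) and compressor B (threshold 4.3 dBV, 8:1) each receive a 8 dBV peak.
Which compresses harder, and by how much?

B, by 0.7375 dB

A: GR = 3 − 3/6 = 2.5 dB.
B: GR = 3.7 − 3.7/8 = 3.2375 dB.
B applies 0.7375 dB more gain reduction.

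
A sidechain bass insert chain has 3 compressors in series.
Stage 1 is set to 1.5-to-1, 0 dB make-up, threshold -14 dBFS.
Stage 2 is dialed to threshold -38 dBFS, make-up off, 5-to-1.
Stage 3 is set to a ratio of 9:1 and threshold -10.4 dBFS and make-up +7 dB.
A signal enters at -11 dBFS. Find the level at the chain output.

Stage 1: 3 dB above -14 dBFS, reduced 1.5:1 to 2 dB above → -12 dBFS.
Stage 2: 26 dB above -38 dBFS, reduced 5:1 to 5.2 dB above → -32.8 dBFS.
Stage 3: -32.8 dBFS ≤ -10.4 dBFS, so stage 3 doesn't engage; make-up brings it to -25.8 dBFS.

-25.8 dBFS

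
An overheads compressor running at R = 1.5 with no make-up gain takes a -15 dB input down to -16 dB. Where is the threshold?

-18 dB

Let T be the threshold. Output overshoot = (input overshoot)/R, so -16 − T = (-15 − T)/1.5.
1.5·(-16 − T) = -15 − T → 0.5·T = -24 − (-15) = -9.
T = -9/0.5 = -18 dB.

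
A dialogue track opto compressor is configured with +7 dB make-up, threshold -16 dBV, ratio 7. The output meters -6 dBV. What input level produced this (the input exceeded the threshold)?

Remove make-up: -6 − 7 = -13 dBV.
That's 3 dB above the -16 dBV threshold.
Before 7:1 compression the overshoot was 3 × 7 = 21 dB, so input = -16 + 21 = 5 dBV.

5 dBV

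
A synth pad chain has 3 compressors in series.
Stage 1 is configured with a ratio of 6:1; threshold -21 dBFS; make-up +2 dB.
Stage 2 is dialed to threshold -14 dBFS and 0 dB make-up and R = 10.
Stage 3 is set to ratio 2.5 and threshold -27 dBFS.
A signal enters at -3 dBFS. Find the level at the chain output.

Stage 1: 18 dB above -21 dBFS, reduced 6:1 to 3 dB above → -18 dBFS; +2 dB make-up → -16 dBFS.
Stage 2: -16 dBFS is at or below the -14 dBFS threshold — no compression; output -16 dBFS.
Stage 3: 11 dB above -27 dBFS, reduced 2.5:1 to 4.4 dB above → -22.6 dBFS.

-22.6 dBFS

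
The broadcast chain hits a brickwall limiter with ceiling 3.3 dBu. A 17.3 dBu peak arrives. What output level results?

3.3 dBu

The limiter clamps the peak to its 3.3 dBu ceiling.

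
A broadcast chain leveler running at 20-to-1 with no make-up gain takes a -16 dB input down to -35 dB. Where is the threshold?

-36 dB

Input is 20 dB above T (since output overshoot × R = input overshoot: (-35 − T)·20 = -16 − T gives T = -36 dB).
Check: -36 + (-16 − (-36))/20 = -36 + 1 = -35 dB. ✓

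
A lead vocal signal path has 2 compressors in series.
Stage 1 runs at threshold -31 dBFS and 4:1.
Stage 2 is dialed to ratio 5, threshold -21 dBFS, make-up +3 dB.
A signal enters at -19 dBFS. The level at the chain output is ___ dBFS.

-25 dBFS

Stage 1: -19 dBFS is 12 dB over -31 dBFS; at 4:1 that becomes 3 dB over, giving -28 dBFS.
Stage 2: -28 dBFS ≤ -21 dBFS, so stage 2 doesn't engage; make-up brings it to -25 dBFS.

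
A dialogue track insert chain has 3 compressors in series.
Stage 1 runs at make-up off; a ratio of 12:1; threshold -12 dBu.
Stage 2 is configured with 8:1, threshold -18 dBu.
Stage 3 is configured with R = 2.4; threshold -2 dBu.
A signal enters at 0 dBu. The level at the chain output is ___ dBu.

-17.125 dBu

Stage 1: 0 dBu is 12 dB over -12 dBu; at 12:1 that becomes 1 dB over, giving -11 dBu.
Stage 2: -11 dBu is 7 dB over -18 dBu; at 8:1 that becomes 0.875 dB over, giving -17.125 dBu.
Stage 3: below threshold (-17.125 ≤ -2); passes unchanged; output -17.125 dBu.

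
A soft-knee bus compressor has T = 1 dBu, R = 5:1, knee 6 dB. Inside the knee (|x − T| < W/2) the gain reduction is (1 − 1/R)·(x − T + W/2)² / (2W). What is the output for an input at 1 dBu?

x − T + W/2 = 1 − 1 + 3 = 3.
GR = (1 − 1/5) × 3² / 12 = 0.8 × 9 / 12 = 0.6 dB.
Output = 1 − 0.6 = 0.4 dBu.

0.4 dBu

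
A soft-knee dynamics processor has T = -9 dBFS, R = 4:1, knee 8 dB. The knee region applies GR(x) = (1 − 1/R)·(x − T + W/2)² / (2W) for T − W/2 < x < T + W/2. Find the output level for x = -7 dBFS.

-8.6875 dBFS

x − T + W/2 = -7 − (-9) + 4 = 6.
GR = (1 − 1/4) × 6² / 16 = 0.75 × 36 / 16 = 1.6875 dB.
Output = -7 − 1.6875 = -8.6875 dBFS.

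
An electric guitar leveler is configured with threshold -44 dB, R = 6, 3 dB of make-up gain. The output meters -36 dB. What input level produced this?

-14 dB

Remove make-up: -36 − 3 = -39 dB.
The compressed level sits -39 − (-44) = 5 dB over threshold.
Before 6:1 compression the overshoot was 5 × 6 = 30 dB, so input = -44 + 30 = -14 dB.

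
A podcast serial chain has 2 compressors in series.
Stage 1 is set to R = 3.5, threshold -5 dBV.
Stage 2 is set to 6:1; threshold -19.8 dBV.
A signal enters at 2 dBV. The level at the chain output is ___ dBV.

-17 dBV

Stage 1: 2 dBV is 7 dB over -5 dBV; at 3.5:1 that becomes 2 dB over, giving -3 dBV.
Stage 2: overshoot 16.8 dB → 16.8/6 = 2.8 dB → -17 dBV.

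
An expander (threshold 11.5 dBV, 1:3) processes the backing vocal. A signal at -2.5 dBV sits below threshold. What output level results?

Below threshold, a 1:3 expander applies gain = (3−1)×(T − x) of attenuation.
(3−1) × 14 = 28 dB, so output = -2.5 − 28 = -30.5 dBV.

-30.5 dBV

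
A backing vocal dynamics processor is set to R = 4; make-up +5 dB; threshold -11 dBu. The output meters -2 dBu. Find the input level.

Remove make-up: -2 − 5 = -7 dBu.
The compressed level sits -7 − (-11) = 4 dB over threshold.
Input overshoot = R × output overshoot = 16 dB → input = -11 + 16 = 5 dBu.

5 dBu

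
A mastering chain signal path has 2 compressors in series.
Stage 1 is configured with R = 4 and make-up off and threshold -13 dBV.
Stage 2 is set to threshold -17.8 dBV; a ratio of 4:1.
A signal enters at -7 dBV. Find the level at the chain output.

Stage 1: overshoot 6 dB → 6/4 = 1.5 dB → -11.5 dBV.
Stage 2: overshoot 6.3 dB → 6.3/4 = 1.575 dB → -16.225 dBV.

-16.225 dBV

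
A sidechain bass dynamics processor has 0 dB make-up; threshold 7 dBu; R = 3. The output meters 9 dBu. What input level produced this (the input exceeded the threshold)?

That's 2 dB above the 7 dBu threshold.
Before 3:1 compression the overshoot was 2 × 3 = 6 dB, so input = 7 + 6 = 13 dBu.

13 dBu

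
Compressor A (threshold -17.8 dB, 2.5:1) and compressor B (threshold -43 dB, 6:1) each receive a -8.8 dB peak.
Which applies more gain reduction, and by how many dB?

B, by 23.1 dB

A: overshoot 9 dB → output overshoot 3.6 dB → GR 5.4 dB.
B: overshoot 34.2 dB → output overshoot 5.7 dB → GR 28.5 dB.
B reduces 23.1 dB more.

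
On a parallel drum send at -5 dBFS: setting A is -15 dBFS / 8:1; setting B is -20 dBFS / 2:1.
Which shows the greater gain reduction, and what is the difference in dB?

A, by 1.25 dB

A: overshoot 10 dB → output overshoot 1.25 dB → GR 8.75 dB.
B: overshoot 15 dB → output overshoot 7.5 dB → GR 7.5 dB.
Difference: 1.25 dB in favour of A.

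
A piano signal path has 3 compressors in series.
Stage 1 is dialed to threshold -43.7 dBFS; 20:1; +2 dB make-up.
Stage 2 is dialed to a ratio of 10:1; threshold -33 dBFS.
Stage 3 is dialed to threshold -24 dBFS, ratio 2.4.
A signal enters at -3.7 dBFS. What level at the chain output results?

-39.7 dBFS

Stage 1: -3.7 dBFS is 40 dB over -43.7 dBFS; at 20:1 that becomes 2 dB over, giving -41.7 dBFS; +2 dB make-up → -39.7 dBFS.
Stage 2: -39.7 dBFS ≤ -33 dBFS, so stage 2 doesn't engage; output -39.7 dBFS.
Stage 3: -39.7 dBFS ≤ -24 dBFS, so stage 3 doesn't engage; output -39.7 dBFS.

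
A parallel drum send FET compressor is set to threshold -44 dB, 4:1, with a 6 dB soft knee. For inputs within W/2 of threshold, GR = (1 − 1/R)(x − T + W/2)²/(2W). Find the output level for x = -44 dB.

-44.5625 dB

x − T + W/2 = -44 − (-44) + 3 = 3.
GR = (1 − 1/4) × 3² / 12 = 0.75 × 9 / 12 = 0.5625 dB.
Output = -44 − 0.5625 = -44.5625 dB.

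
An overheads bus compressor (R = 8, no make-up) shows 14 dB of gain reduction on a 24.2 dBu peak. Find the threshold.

8.2 dBu

Gain reduction = 24.2 − 10.2 = 14 dB; output overshoot = GR / (R − 1) = 14 / 7 = 2 dB.
Threshold = output − output overshoot = 10.2 − 2 = 8.2 dBu.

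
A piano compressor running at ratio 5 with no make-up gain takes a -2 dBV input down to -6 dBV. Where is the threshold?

Input is 5 dB above T (since output overshoot × R = input overshoot: (-6 − T)·5 = -2 − T gives T = -7 dBV).
Check: -7 + (-2 − (-7))/5 = -7 + 1 = -6 dBV. ✓

-7 dBV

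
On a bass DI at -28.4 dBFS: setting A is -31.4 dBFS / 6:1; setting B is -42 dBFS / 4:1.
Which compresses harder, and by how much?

B, by 7.7 dB

A: overshoot 3 dB → output overshoot 0.5 dB → GR 2.5 dB.
B: overshoot 13.6 dB → output overshoot 3.4 dB → GR 10.2 dB.
B applies 7.7 dB more gain reduction.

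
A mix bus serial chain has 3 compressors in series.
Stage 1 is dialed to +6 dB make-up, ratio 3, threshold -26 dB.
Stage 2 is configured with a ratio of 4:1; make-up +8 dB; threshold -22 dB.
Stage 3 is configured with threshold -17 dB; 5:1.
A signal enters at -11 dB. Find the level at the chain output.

Stage 1: 15 dB above -26 dB, reduced 3:1 to 5 dB above → -21 dB; +6 dB make-up → -15 dB.
Stage 2: 7 dB above -22 dB, reduced 4:1 to 1.75 dB above → -20.25 dB; +8 dB make-up → -12.25 dB.
Stage 3: -12.25 dB is 4.75 dB over -17 dB; at 5:1 that becomes 0.95 dB over, giving -16.05 dB.

-16.05 dB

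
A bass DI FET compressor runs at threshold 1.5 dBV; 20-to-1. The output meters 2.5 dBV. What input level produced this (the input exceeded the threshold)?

Post-compression overshoot = 2.5 − 1.5 = 1 dB.
Input overshoot = R × output overshoot = 20 dB → input = 1.5 + 20 = 21.5 dBV.

21.5 dBV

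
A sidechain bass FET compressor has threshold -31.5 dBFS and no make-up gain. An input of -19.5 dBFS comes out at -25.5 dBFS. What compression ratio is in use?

2:1

Input overshoot = -19.5 − (-31.5) = 12 dB; output overshoot = -25.5 − (-31.5) = 6 dB.
Ratio = 12 / 6 = 2.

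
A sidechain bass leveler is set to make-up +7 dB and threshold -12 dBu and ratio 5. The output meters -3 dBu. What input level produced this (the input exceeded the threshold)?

Remove make-up: -3 − 7 = -10 dBu.
Post-compression overshoot = -10 − (-12) = 2 dB.
Undo the ratio: input overshoot = 2 × 5 = 10 dB, giving input = -2 dBu.

-2 dBu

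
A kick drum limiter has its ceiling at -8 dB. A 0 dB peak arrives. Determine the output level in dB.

-8 dB

The limiter clamps the peak to its -8 dB ceiling.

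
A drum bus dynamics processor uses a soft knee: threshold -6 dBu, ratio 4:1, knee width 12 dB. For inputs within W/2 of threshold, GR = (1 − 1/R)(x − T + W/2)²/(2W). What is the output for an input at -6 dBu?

x − T + W/2 = -6 − (-6) + 6 = 6.
GR = (1 − 1/4) × 6² / 24 = 0.75 × 36 / 24 = 1.125 dB.
Output = -6 − 1.125 = -7.125 dBu.

-7.125 dBu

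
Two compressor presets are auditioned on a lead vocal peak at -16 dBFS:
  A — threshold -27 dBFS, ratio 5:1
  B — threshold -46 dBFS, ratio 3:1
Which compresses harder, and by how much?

B, by 11.2 dB

A: overshoot 11 dB → output overshoot 2.2 dB → GR 8.8 dB.
B: overshoot 30 dB → output overshoot 10 dB → GR 20 dB.
Difference: 11.2 dB in favour of B.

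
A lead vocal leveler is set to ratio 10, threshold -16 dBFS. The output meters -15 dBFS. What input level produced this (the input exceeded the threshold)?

-6 dBFS

The compressed level sits -15 − (-16) = 1 dB over threshold.
Before 10:1 compression the overshoot was 1 × 10 = 10 dB, so input = -16 + 10 = -6 dBFS.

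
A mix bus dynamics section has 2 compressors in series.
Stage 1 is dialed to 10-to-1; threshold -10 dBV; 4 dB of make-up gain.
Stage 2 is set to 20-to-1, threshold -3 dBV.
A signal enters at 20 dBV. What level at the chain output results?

-3 dBV

Stage 1: 20 dBV is 30 dB over -10 dBV; at 10:1 that becomes 3 dB over, giving -7 dBV; +4 dB make-up → -3 dBV.
Stage 2: -3 dBV is at or below the -3 dBV threshold — no compression; output -3 dBV.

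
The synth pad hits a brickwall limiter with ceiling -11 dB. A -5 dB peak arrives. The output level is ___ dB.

-11 dB

A brickwall limiter is an ∞:1 compressor: any input above the ceiling is clamped to -11 dB.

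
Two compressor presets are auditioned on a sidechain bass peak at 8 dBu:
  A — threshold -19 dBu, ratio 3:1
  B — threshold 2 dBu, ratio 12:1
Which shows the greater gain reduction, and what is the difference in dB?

A: GR = 27 − 27/3 = 18 dB.
B: GR = 6 − 6/12 = 5.5 dB.
A reduces 12.5 dB more.

A, by 12.5 dB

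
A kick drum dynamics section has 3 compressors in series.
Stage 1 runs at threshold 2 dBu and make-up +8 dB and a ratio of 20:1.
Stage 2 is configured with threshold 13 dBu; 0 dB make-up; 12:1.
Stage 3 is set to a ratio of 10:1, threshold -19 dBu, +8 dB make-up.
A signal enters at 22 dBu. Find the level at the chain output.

-8 dBu

Stage 1: 20 dB above 2 dBu, reduced 20:1 to 1 dB above → 3 dBu; +8 dB make-up → 11 dBu.
Stage 2: 11 dBu is at or below the 13 dBu threshold — no compression; output 11 dBu.
Stage 3: 11 dBu is 30 dB over -19 dBu; at 10:1 that becomes 3 dB over, giving -16 dBu; +8 dB make-up → -8 dBu.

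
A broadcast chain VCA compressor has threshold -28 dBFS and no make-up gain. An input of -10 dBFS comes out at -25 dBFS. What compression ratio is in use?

Input overshoot = -10 − (-28) = 18 dB; output overshoot = -25 − (-28) = 3 dB.
Ratio = 18 / 3 = 6.

6:1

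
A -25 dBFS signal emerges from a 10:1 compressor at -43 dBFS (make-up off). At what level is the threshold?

Let T be the threshold. Output overshoot = (input overshoot)/R, so -43 − T = (-25 − T)/10.
10·(-43 − T) = -25 − T → 9·T = -430 − (-25) = -405.
T = -405/9 = -45 dBFS.

-45 dBFS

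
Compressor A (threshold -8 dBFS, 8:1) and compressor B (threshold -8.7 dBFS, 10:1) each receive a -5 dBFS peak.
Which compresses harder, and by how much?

B, by 0.705 dB

A: overshoot 3 dB → output overshoot 0.375 dB → GR 2.625 dB.
B: overshoot 3.7 dB → output overshoot 0.37 dB → GR 3.33 dB.
Difference: 0.705 dB in favour of B.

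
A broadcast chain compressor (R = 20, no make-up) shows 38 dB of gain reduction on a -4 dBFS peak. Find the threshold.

-44 dBFS

Let T be the threshold. Output overshoot = (input overshoot)/R, so -42 − T = (-4 − T)/20.
20·(-42 − T) = -4 − T → 19·T = -840 − (-4) = -836.
T = -836/19 = -44 dBFS.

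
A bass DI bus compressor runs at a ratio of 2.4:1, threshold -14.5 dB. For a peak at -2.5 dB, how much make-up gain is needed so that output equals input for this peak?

The peak compresses to -14.5 + 12/2.4 = -9.5 dB.
To reach -2.5 dB requires -2.5 − (-9.5) = 7 dB of make-up.

7 dB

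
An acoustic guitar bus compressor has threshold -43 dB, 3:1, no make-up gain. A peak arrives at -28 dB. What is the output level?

-38 dB

-28 dB sits 15 dB over threshold.
At 3:1 the overshoot is divided by 3, leaving 5 dB above threshold.
That puts the output at -38 dB.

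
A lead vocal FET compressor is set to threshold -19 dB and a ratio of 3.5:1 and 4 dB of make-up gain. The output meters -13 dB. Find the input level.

-12 dB

Stripping the +4 dB make-up gives -17 dB at the gain stage.
That's 2 dB above the -19 dB threshold.
Undo the ratio: input overshoot = 2 × 3.5 = 7 dB, giving input = -12 dB.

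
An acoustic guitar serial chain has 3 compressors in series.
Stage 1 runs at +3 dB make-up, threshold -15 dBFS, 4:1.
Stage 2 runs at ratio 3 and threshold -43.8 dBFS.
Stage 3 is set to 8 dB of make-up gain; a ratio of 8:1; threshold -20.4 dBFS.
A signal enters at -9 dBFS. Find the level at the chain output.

-24.7 dBFS

Stage 1: overshoot 6 dB → 6/4 = 1.5 dB → -13.5 dBFS; +3 dB make-up → -10.5 dBFS.
Stage 2: 33.3 dB above -43.8 dBFS, reduced 3:1 to 11.1 dB above → -32.7 dBFS.
Stage 3: -32.7 dBFS is at or below the -20.4 dBFS threshold — no compression; make-up brings it to -24.7 dBFS.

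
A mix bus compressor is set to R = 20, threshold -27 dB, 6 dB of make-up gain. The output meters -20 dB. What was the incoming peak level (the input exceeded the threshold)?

-7 dB

Stripping the +6 dB make-up gives -26 dB at the gain stage.
That's 1 dB above the -27 dB threshold.
Before 20:1 compression the overshoot was 1 × 20 = 20 dB, so input = -27 + 20 = -7 dB.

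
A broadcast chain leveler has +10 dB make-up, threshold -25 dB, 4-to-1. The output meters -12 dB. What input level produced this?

-13 dB

Stripping the +10 dB make-up gives -22 dB at the gain stage.
The compressed level sits -22 − (-25) = 3 dB over threshold.
Before 4:1 compression the overshoot was 3 × 4 = 12 dB, so input = -25 + 12 = -13 dB.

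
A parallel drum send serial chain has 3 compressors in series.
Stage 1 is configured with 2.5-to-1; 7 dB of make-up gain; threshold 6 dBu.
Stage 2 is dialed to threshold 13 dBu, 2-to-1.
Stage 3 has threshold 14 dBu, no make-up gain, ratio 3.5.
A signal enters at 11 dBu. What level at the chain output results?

14 dBu

Stage 1: 11 dBu is 5 dB over 6 dBu; at 2.5:1 that becomes 2 dB over, giving 8 dBu; +7 dB make-up → 15 dBu.
Stage 2: 2 dB above 13 dBu, reduced 2:1 to 1 dB above → 14 dBu.
Stage 3: 14 dBu is at or below the 14 dBu threshold — no compression; output 14 dBu.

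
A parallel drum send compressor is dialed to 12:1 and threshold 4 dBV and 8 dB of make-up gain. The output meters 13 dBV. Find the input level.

16 dBV

Remove make-up: 13 − 8 = 5 dBV.
The compressed level sits 5 − 4 = 1 dB over threshold.
Before 12:1 compression the overshoot was 1 × 12 = 12 dB, so input = 4 + 12 = 16 dBV.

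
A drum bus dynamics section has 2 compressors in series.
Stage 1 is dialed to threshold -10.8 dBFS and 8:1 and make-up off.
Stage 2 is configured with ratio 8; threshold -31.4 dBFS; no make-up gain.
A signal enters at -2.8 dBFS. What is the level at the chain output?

-28.7 dBFS

Stage 1: 8 dB above -10.8 dBFS, reduced 8:1 to 1 dB above → -9.8 dBFS.
Stage 2: 21.6 dB above -31.4 dBFS, reduced 8:1 to 2.7 dB above → -28.7 dBFS.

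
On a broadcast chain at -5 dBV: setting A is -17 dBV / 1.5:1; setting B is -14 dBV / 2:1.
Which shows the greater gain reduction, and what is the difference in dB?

B, by 0.5 dB

A: 12 dB over, compressed to 8 dB over, so 4 dB of GR.
B: 9 dB over, compressed to 4.5 dB over, so 4.5 dB of GR.
B applies 0.5 dB more gain reduction.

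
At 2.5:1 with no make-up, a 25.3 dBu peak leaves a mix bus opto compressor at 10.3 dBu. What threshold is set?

Gain reduction = 25.3 − 10.3 = 15 dB; output overshoot = GR / (R − 1) = 15 / 1.5 = 10 dB.
Threshold = output − output overshoot = 10.3 − 10 = 0.3 dBu.

0.3 dBu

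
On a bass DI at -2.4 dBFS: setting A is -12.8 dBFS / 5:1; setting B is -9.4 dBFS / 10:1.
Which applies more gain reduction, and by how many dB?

A, by 2.02 dB

A: overshoot 10.4 dB → output overshoot 2.08 dB → GR 8.32 dB.
B: overshoot 7 dB → output overshoot 0.7 dB → GR 6.3 dB.
A applies 2.02 dB more gain reduction.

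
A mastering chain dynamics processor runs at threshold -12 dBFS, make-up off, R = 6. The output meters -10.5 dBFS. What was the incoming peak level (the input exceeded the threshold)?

The compressed level sits -10.5 − (-12) = 1.5 dB over threshold.
Before 6:1 compression the overshoot was 1.5 × 6 = 9 dB, so input = -12 + 9 = -3 dBFS.

-3 dBFS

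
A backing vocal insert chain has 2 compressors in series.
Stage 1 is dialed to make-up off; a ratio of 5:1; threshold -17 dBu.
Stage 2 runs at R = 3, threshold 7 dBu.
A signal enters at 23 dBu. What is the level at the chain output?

-9 dBu

Stage 1: overshoot 40 dB → 40/5 = 8 dB → -9 dBu.
Stage 2: -9 dBu is at or below the 7 dBu threshold — no compression; output -9 dBu.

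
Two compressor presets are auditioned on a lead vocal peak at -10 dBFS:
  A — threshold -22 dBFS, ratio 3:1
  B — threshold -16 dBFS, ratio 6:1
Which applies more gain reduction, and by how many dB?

A: 12 dB over, compressed to 4 dB over, so 8 dB of GR.
B: 6 dB over, compressed to 1 dB over, so 5 dB of GR.
A reduces 3 dB more.

A, by 3 dB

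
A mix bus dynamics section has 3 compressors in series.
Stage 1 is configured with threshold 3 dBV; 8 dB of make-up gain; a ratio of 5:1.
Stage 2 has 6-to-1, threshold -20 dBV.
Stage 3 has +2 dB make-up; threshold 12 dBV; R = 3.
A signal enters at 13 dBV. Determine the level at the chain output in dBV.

-12.5 dBV

Stage 1: 13 dBV is 10 dB over 3 dBV; at 5:1 that becomes 2 dB over, giving 5 dBV; +8 dB make-up → 13 dBV.
Stage 2: overshoot 33 dB → 33/6 = 5.5 dB → -14.5 dBV.
Stage 3: -14.5 dBV is at or below the 12 dBV threshold — no compression; make-up brings it to -12.5 dBV.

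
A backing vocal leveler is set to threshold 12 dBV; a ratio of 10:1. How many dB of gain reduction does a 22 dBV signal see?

The signal is 10 dB above threshold.
After 10:1 compression the overshoot becomes 10/10 = 1 dB.
GR = overshoot in − overshoot out = 10 − 1 = 9 dB.

9 dB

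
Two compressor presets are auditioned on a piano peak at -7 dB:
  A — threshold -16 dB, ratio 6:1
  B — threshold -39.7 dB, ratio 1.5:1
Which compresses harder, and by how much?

A: GR = 9 − 9/6 = 7.5 dB.
B: GR = 32.7 − 32.7/1.5 = 10.9 dB.
Difference: 3.4 dB in favour of B.

B, by 3.4 dB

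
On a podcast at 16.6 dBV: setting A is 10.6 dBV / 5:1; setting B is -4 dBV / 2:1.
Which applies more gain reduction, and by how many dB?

B, by 5.5 dB

A: 6 dB over, compressed to 1.2 dB over, so 4.8 dB of GR.
B: 20.6 dB over, compressed to 10.3 dB over, so 10.3 dB of GR.
B applies 5.5 dB more gain reduction.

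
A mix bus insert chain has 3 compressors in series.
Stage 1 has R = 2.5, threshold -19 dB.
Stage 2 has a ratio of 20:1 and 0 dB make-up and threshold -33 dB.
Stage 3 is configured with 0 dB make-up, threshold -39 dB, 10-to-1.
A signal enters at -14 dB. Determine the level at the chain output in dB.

-38.32 dB

Stage 1: -14 dB is 5 dB over -19 dB; at 2.5:1 that becomes 2 dB over, giving -17 dB.
Stage 2: -17 dB is 16 dB over -33 dB; at 20:1 that becomes 0.8 dB over, giving -32.2 dB.
Stage 3: -32.2 dB is 6.8 dB over -39 dB; at 10:1 that becomes 0.68 dB over, giving -38.32 dB.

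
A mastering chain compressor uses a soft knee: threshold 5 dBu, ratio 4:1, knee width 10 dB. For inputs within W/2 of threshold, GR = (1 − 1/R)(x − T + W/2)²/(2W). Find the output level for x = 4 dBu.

x − T + W/2 = 4 − 5 + 5 = 4.
GR = (1 − 1/4) × 4² / 20 = 0.75 × 16 / 20 = 0.6 dB.
Output = 4 − 0.6 = 3.4 dBu.

3.4 dBu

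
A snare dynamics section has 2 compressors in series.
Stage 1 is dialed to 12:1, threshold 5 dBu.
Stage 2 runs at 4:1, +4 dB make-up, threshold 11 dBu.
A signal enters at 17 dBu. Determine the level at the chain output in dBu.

10 dBu

Stage 1: 17 dBu is 12 dB over 5 dBu; at 12:1 that becomes 1 dB over, giving 6 dBu.
Stage 2: 6 dBu is at or below the 11 dBu threshold — no compression; make-up brings it to 10 dBu.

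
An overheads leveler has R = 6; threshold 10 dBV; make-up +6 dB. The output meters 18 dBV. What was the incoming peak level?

22 dBV

Remove make-up: 18 − 6 = 12 dBV.
That's 2 dB above the 10 dBV threshold.
Before 6:1 compression the overshoot was 2 × 6 = 12 dB, so input = 10 + 12 = 22 dBV.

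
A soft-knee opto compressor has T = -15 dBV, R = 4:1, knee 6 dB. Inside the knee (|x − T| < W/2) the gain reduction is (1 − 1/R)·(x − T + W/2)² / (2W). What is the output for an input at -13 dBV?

-14.5625 dBV

x − T + W/2 = -13 − (-15) + 3 = 5.
GR = (1 − 1/4) × 5² / 12 = 0.75 × 25 / 12 = 1.5625 dB.
Output = -13 − 1.5625 = -14.5625 dBV.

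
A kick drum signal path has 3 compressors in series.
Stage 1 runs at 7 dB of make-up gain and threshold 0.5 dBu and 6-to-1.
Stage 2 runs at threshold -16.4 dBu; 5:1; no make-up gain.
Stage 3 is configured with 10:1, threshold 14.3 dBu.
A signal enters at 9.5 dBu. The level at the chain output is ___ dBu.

-11.32 dBu

Stage 1: 9 dB above 0.5 dBu, reduced 6:1 to 1.5 dB above → 2 dBu; +7 dB make-up → 9 dBu.
Stage 2: overshoot 25.4 dB → 25.4/5 = 5.08 dB → -11.32 dBu.
Stage 3: below threshold (-11.32 ≤ 14.3); passes unchanged; output -11.32 dBu.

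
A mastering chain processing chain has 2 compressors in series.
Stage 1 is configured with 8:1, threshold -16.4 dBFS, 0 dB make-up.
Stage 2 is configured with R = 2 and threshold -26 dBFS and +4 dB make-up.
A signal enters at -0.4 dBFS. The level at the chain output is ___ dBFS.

Stage 1: overshoot 16 dB → 16/8 = 2 dB → -14.4 dBFS.
Stage 2: 11.6 dB above -26 dBFS, reduced 2:1 to 5.8 dB above → -20.2 dBFS; +4 dB make-up → -16.2 dBFS.

-16.2 dBFS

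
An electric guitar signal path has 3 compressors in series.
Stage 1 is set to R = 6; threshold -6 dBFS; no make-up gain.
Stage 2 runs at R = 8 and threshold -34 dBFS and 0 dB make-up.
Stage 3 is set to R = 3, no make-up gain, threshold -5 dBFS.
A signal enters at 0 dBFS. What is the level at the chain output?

Stage 1: overshoot 6 dB → 6/6 = 1 dB → -5 dBFS.
Stage 2: -5 dBFS is 29 dB over -34 dBFS; at 8:1 that becomes 3.625 dB over, giving -30.375 dBFS.
Stage 3: -30.375 dBFS ≤ -5 dBFS, so stage 3 doesn't engage; output -30.375 dBFS.

-30.375 dBFS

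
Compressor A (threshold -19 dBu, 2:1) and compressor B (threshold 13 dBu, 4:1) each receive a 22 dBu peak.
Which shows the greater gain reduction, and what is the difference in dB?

A: overshoot 41 dB → output overshoot 20.5 dB → GR 20.5 dB.
B: overshoot 9 dB → output overshoot 2.25 dB → GR 6.75 dB.
A reduces 13.75 dB more.

A, by 13.75 dB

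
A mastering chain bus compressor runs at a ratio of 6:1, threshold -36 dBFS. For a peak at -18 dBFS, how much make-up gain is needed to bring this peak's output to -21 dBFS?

12 dB

Overshoot 18 dB → 18/6 = 3 dB after compression, so the compressed level is -36 + 3 = -33 dBFS.
Make-up = target − compressed = -21 − (-33) = 12 dB.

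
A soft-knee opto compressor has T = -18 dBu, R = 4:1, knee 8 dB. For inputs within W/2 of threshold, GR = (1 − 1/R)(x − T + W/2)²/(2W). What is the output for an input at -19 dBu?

x − T + W/2 = -19 − (-18) + 4 = 3.
GR = (1 − 1/4) × 3² / 16 = 0.75 × 9 / 16 = 0.421875 dB.
Output = -19 − 0.421875 = -19.421875 dBu.

-19.421875 dBu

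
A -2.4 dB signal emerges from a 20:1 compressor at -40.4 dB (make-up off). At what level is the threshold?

-42.4 dB

Gain reduction = -2.4 − (-40.4) = 38 dB; output overshoot = GR / (R − 1) = 38 / 19 = 2 dB.
Threshold = output − output overshoot = -40.4 − 2 = -42.4 dB.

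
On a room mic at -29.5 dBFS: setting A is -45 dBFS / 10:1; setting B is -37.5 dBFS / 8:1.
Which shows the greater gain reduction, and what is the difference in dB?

A, by 6.95 dB

A: overshoot 15.5 dB → output overshoot 1.55 dB → GR 13.95 dB.
B: overshoot 8 dB → output overshoot 1 dB → GR 7 dB.
Difference: 6.95 dB in favour of A.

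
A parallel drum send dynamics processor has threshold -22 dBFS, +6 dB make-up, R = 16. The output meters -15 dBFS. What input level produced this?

-6 dBFS

Remove make-up: -15 − 6 = -21 dBFS.
That's 1 dB above the -22 dBFS threshold.
Before 16:1 compression the overshoot was 1 × 16 = 16 dB, so input = -22 + 16 = -6 dBFS.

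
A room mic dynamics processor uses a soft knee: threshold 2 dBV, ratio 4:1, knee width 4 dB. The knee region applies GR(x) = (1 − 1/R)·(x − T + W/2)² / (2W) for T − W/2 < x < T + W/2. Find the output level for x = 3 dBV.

x − T + W/2 = 3 − 2 + 2 = 3.
GR = (1 − 1/4) × 3² / 8 = 0.75 × 9 / 8 = 0.84375 dB.
Output = 3 − 0.84375 = 2.15625 dBV.

2.15625 dBV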